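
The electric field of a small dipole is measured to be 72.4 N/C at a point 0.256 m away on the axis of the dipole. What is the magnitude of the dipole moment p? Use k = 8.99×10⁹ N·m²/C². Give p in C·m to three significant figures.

On axis E = 2kp/r³, so p = Er³/(2k).
p = (72.4)·(0.256)³ / (2·8.99×10⁹) = 6.756×10⁻¹¹ C·m.

p ≈ 6.76×10⁻¹¹ C·m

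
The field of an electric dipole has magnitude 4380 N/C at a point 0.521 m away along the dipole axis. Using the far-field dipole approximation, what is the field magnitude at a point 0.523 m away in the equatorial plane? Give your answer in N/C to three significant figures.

Dipole fields scale as 1/r³ in the far field.
The axial field is twice the equatorial field at the same r, so the geometry factor is 1/2.
E₂ = E₁ · (1/2) · (r₁/r₂)³ = 4380 · 0.5 · (0.521/0.523)³.
(r₁/r₂)³ = (0.9962)³ = 0.9886.
E₂ ≈ 2165 N/C.

E ≈ 2160 N/C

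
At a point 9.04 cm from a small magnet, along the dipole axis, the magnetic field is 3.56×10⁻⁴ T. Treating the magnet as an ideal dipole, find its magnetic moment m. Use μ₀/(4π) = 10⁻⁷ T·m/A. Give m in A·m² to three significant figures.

m ≈ 1.31 A·m²

On axis B = (μ₀/4π)·2m/r³, so m = Br³·4π/(μ₀·2).
m = (3.56×10⁻⁴)·(0.0904)³ / (2·10⁻⁷) = 1.315 A·m².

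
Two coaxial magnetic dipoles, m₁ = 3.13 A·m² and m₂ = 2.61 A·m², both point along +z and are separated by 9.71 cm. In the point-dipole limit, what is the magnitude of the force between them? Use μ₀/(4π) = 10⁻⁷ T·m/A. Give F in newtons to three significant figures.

On-axis B of dipole 1: B = (μ₀/4π)·2m₁/r³. Force on dipole 2: F = m₂·dB/dr.
dB/dr = −(μ₀/4π)·6m₁/r⁴, so |F| = (μ₀/4π)·6m₁m₂/r⁴.
F = 6(10⁻⁷)(3.13)(2.61)/(0.0971)⁴ = 0.05514 N.

F ≈ 0.0551 N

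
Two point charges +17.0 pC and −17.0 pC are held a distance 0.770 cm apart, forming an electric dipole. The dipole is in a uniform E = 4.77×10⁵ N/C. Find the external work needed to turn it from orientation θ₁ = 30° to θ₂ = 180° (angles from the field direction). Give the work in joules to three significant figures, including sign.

Dipole moment p = qd = (1.70×10⁻¹¹ C)(0.00770 m) = 1.309×10⁻¹³ C·m.
W_ext = ΔU = U(θ₂) − U(θ₁) = −pE cosθ₂ − (−pE cosθ₁) = pE(cosθ₁ − cosθ₂).
W = (1.309×10⁻¹³)(4.77×10⁵)·(cos30° − cos180°) = (6.244×10⁻⁸)·(+1.8660) = 1.165×10⁻⁷ J.

W ≈ 1.17×10⁻⁷ J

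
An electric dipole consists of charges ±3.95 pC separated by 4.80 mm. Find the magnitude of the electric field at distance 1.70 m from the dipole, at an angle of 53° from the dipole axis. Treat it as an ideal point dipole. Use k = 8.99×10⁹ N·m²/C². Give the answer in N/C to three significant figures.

E ≈ 5.01×10⁻⁵ N/C

Dipole moment p = qd = (3.95×10⁻¹² C)(0.00480 m) = 1.896×10⁻¹⁴ C·m.
At angle θ the dipole field magnitude is E = (kp/r³)·√(1 + 3cos²θ).
kp/r³ = (8.99×10⁹)(1.896×10⁻¹⁴) / (1.70)³ = 3.469×10⁻⁵ N/C.
√(1 + 3cos²53°) = √(1 + 3·0.3622) = √2.0865 ≈ 1.4445.
E ≈ 3.469×10⁻⁵ × 1.444 = 5.011×10⁻⁵ N/C.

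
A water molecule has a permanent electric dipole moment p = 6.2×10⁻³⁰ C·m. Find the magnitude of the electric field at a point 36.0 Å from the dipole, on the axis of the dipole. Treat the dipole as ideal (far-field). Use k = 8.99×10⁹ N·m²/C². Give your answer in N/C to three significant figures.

E ≈ 2.39×10⁶ N/C

On the dipole axis E = 2kp/r³.
E = 2·(8.99×10⁹)(6.20×10⁻³⁰) / (3.60×10⁻⁹)³ = 2.389×10⁶ N/C.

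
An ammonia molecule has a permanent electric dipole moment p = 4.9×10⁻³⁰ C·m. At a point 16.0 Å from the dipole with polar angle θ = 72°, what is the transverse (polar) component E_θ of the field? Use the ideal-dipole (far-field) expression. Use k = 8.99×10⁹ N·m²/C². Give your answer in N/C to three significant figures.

For a dipole, E_θ = (kp sinθ)/r³.
kp/r³ = (8.99×10⁹)(4.90×10⁻³⁰)/(1.60×10⁻⁹)³ = 1.075×10⁷ N/C.
E_θ = 1.075×10⁷·sin72° = 1.023×10⁷ N/C.

E_θ ≈ 1.02×10⁷ N/C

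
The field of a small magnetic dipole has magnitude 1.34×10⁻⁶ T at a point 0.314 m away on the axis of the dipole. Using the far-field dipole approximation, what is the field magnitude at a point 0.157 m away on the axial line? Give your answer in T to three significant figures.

B ≈ 1.07×10⁻⁵ T

Dipole fields scale as 1/r³ in the far field; the geometry is the same at both points.
B₂ = B₁ · (r₁/r₂)³ = 1.34×10⁻⁶ · (0.314/0.157)³.
(r₁/r₂)³ = (2)³ = 8.
B₂ ≈ 1.072×10⁻⁵ T.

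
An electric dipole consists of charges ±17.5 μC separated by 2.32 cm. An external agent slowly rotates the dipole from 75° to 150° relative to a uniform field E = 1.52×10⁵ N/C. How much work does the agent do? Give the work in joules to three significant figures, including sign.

Dipole moment p = qd = (1.75×10⁻⁵ C)(0.0232 m) = 4.06×10⁻⁷ C·m.
W_ext = ΔU = U(θ₂) − U(θ₁) = −pE cosθ₂ − (−pE cosθ₁) = pE(cosθ₁ − cosθ₂).
W = (4.06×10⁻⁷)(1.52×10⁵)·(cos75° − cos150°) = (0.06171)·(+1.1248) = 0.06942 J.

W ≈ 0.0694 J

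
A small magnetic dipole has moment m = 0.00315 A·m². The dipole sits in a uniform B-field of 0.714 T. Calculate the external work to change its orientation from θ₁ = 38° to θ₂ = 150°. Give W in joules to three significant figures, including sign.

W_ext = ΔU = −mB cosθ₂ + mB cosθ₁ = mB(cosθ₁ − cosθ₂).
W = (0.00315)(0.714)·(cos38° − cos150°) = (0.002249)·(+1.6540) = 0.003720 J.

W ≈ 0.00372 J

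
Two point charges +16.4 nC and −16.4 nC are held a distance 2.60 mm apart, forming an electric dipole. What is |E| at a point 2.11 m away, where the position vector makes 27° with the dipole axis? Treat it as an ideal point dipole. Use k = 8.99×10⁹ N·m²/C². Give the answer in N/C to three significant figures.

E ≈ 0.0750 N/C

Dipole moment p = qd = (1.64×10⁻⁸ C)(0.00260 m) = 4.264×10⁻¹¹ C·m.
At angle θ the dipole field magnitude is E = (kp/r³)·√(1 + 3cos²θ).
kp/r³ = (8.99×10⁹)(4.264×10⁻¹¹) / (2.11)³ = 0.04081 N/C.
√(1 + 3cos²27°) = √(1 + 3·0.7939) = √3.3817 ≈ 1.8389.
E ≈ 0.04081 × 1.839 = 0.07504 N/C.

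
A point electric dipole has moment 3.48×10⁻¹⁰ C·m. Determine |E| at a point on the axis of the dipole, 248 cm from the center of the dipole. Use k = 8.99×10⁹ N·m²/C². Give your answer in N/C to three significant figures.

On the dipole axis E = 2kp/r³.
E = 2·(8.99×10⁹)(3.48×10⁻¹⁰) / (2.48)³ = 0.4102 N/C.

E ≈ 0.410 N/C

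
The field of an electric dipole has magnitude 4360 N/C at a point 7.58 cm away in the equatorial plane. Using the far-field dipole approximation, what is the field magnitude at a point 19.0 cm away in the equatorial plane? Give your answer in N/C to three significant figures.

E ≈ 277 N/C

Dipole fields scale as 1/r³ in the far field; the geometry is the same at both points.
E₂ = E₁ · (r₁/r₂)³ = 4360 · (7.58/19.0)³.
(r₁/r₂)³ = (0.3989)³ = 0.0635.
E₂ ≈ 276.8 N/C.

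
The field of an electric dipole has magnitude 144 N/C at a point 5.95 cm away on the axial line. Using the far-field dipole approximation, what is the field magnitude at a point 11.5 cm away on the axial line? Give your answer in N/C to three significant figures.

Dipole fields scale as 1/r³ in the far field; the geometry is the same at both points.
E₂ = E₁ · (r₁/r₂)³ = 144 · (5.95/11.5)³.
(r₁/r₂)³ = (0.5174)³ = 0.1385.
E₂ ≈ 19.94 N/C.

E ≈ 19.9 N/C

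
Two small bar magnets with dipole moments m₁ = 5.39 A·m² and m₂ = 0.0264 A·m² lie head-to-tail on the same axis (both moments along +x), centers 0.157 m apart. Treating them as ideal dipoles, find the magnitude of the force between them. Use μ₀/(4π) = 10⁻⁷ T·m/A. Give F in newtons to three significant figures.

F ≈ 1.41×10⁻⁴ N

On-axis B of dipole 1: B = (μ₀/4π)·2m₁/r³. Force on dipole 2: F = m₂·dB/dr.
dB/dr = −(μ₀/4π)·6m₁/r⁴, so |F| = (μ₀/4π)·6m₁m₂/r⁴.
F = 6(10⁻⁷)(5.39)(0.0264)/(0.157)⁴ = 1.405×10⁻⁴ N.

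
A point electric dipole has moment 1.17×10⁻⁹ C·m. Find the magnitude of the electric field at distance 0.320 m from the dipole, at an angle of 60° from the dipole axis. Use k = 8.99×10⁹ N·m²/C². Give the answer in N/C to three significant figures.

E ≈ 425 N/C

At angle θ the dipole field magnitude is E = (kp/r³)·√(1 + 3cos²θ).
kp/r³ = (8.99×10⁹)(1.17×10⁻⁹) / (0.320)³ = 321.0 N/C.
√(1 + 3cos²60°) = √(1 + 3·0.2500) = √1.7500 ≈ 1.3229.
E ≈ 321.0 × 1.323 = 424.6 N/C.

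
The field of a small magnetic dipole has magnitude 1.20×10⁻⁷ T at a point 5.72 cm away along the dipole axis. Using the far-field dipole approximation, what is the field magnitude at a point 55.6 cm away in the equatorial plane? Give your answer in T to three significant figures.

Dipole fields scale as 1/r³ in the far field.
The axial field is twice the equatorial field at the same r, so the geometry factor is 1/2.
B₂ = B₁ · (1/2) · (r₁/r₂)³ = 1.20×10⁻⁷ · 0.5 · (5.72/55.6)³.
(r₁/r₂)³ = (0.1029)³ = 0.001089.
B₂ ≈ 6.533×10⁻¹¹ T.

B ≈ 6.53×10⁻¹¹ T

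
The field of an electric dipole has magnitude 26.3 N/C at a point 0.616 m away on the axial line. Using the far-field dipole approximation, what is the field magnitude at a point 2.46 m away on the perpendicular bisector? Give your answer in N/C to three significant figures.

E ≈ 0.206 N/C

Dipole fields scale as 1/r³ in the far field.
The axial field is twice the equatorial field at the same r, so the geometry factor is 1/2.
E₂ = E₁ · (1/2) · (r₁/r₂)³ = 26.3 · 0.5 · (0.616/2.46)³.
(r₁/r₂)³ = (0.2504)³ = 0.0157.
E₂ ≈ 0.2065 N/C.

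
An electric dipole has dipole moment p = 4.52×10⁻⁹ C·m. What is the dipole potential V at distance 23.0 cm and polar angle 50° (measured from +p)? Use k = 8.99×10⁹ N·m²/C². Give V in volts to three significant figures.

V ≈ 494 V

The dipole potential is V = kp cosθ / r².
V = (8.99×10⁹)(4.52×10⁻⁹)·cos50° / (0.230)² = 493.8 V.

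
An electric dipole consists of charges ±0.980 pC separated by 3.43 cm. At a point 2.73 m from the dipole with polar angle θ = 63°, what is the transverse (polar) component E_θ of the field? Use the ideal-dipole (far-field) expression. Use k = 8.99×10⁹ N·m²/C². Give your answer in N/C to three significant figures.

Dipole moment p = qd = (9.80×10⁻¹³ C)(0.0343 m) = 3.361×10⁻¹⁴ C·m.
For a dipole, E_θ = (kp sinθ)/r³.
kp/r³ = (8.99×10⁹)(3.361×10⁻¹⁴)/(2.73)³ = 1.485×10⁻⁵ N/C.
E_θ = 1.485×10⁻⁵·sin63° = 1.323×10⁻⁵ N/C.

E_θ ≈ 1.32×10⁻⁵ N/C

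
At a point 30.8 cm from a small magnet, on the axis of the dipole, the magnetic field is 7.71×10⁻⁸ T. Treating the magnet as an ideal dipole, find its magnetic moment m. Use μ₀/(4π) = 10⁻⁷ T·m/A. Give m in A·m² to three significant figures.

On axis B = (μ₀/4π)·2m/r³, so m = Br³·4π/(μ₀·2).
m = (7.71×10⁻⁸)·(0.308)³ / (2·10⁻⁷) = 0.01126 A·m².

m ≈ 0.0113 A·m²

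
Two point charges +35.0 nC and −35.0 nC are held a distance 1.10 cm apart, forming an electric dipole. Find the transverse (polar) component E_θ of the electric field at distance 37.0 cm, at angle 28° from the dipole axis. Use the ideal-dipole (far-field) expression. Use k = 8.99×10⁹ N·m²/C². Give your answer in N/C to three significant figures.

Dipole moment p = qd = (3.50×10⁻⁸ C)(0.0110 m) = 3.85×10⁻¹⁰ C·m.
For a dipole, E_θ = (kp sinθ)/r³.
kp/r³ = (8.99×10⁹)(3.85×10⁻¹⁰)/(0.370)³ = 68.33 N/C.
E_θ = 68.33·sin28° = 32.08 N/C.

E_θ ≈ 32.1 N/C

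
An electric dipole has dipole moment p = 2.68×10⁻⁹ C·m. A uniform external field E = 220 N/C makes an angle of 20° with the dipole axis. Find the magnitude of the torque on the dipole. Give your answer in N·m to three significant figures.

Torque on an electric dipole: τ = pE sinθ.
τ = (2.68×10⁻⁹)(220)·sin20° = 2.017×10⁻⁷ N·m.

τ ≈ 2.02×10⁻⁷ N·m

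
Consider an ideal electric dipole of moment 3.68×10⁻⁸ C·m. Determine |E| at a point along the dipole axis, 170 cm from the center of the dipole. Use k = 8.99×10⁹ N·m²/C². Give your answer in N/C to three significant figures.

E ≈ 135 N/C

On the dipole axis E = 2kp/r³.
E = 2·(8.99×10⁹)(3.68×10⁻⁸) / (1.70)³ = 134.7 N/C.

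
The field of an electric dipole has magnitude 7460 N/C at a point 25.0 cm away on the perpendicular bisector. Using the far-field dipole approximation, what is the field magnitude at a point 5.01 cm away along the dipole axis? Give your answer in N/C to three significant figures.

Dipole fields scale as 1/r³ in the far field.
The axial field is twice the equatorial field at the same r, so the geometry factor is 2/1.
E₂ = E₁ · (2/1) · (r₁/r₂)³ = 7460 · 2 · (25.0/5.01)³.
(r₁/r₂)³ = (4.99)³ = 124.3.
E₂ ≈ 1.854×10⁶ N/C.

E ≈ 1.85×10⁶ N/C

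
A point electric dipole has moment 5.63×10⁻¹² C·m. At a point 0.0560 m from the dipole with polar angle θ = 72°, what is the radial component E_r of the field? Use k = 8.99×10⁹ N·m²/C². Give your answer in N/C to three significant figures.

For a dipole, E_r = (2kp cosθ)/r³.
kp/r³ = (8.99×10⁹)(5.63×10⁻¹²)/(0.0560)³ = 288.2 N/C.
E_r = 2·288.2·cos72° = 178.1 N/C.

E_r ≈ 178 N/C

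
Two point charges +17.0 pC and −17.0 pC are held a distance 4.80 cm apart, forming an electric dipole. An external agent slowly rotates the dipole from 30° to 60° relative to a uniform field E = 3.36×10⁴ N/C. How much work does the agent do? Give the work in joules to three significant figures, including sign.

W ≈ 1.00×10⁻⁸ J

Dipole moment p = qd = (1.70×10⁻¹¹ C)(0.0480 m) = 8.16×10⁻¹³ C·m.
W_ext = ΔU = U(θ₂) − U(θ₁) = −pE cosθ₂ − (−pE cosθ₁) = pE(cosθ₁ − cosθ₂).
W = (8.16×10⁻¹³)(3.36×10⁴)·(cos30° − cos60°) = (2.742×10⁻⁸)·(+0.3660) = 1.004×10⁻⁸ J.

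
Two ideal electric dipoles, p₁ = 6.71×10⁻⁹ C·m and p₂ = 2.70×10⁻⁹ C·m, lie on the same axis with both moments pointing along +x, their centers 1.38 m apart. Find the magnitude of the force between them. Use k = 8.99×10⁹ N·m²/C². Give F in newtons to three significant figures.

On-axis field of dipole 1 at distance r: E = 2kp₁/r³. Force on dipole 2 is F = p₂·dE/dr (gradient along axis).
dE/dr = −6kp₁/r⁴, so |F| = 6kp₁p₂/r⁴ (attractive for aligned moments).
F = 6(8.99×10⁹)(6.71×10⁻⁹)(2.70×10⁻⁹)/(1.38)⁴ = 2.695×10⁻⁷ N.

F ≈ 2.69×10⁻⁷ N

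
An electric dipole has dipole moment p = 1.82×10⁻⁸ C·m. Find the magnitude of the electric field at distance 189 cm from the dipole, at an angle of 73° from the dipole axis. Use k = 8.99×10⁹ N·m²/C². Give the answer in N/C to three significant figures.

At angle θ the dipole field magnitude is E = (kp/r³)·√(1 + 3cos²θ).
kp/r³ = (8.99×10⁹)(1.82×10⁻⁸) / (1.89)³ = 24.24 N/C.
√(1 + 3cos²73°) = √(1 + 3·0.0855) = √1.2564 ≈ 1.1209.
E ≈ 24.24 × 1.121 = 27.17 N/C.

E ≈ 27.2 N/C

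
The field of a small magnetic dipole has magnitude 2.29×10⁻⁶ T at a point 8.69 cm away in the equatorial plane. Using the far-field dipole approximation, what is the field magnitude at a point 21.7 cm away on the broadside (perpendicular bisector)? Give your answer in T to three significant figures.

B ≈ 1.47×10⁻⁷ T

Dipole fields scale as 1/r³ in the far field; the geometry is the same at both points.
B₂ = B₁ · (r₁/r₂)³ = 2.29×10⁻⁶ · (8.69/21.7)³.
(r₁/r₂)³ = (0.4005)³ = 0.06422.
B₂ ≈ 1.471×10⁻⁷ T.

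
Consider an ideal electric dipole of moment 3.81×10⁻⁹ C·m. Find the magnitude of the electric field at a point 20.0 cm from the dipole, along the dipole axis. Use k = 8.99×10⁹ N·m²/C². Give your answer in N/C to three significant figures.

On the dipole axis E = 2kp/r³.
E = 2·(8.99×10⁹)(3.81×10⁻⁹) / (0.200)³ = 8563 N/C.

E ≈ 8560 N/C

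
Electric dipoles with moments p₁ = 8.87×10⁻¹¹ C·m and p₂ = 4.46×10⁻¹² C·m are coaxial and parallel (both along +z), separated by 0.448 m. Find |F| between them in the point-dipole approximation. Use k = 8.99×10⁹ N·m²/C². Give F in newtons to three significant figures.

F ≈ 5.30×10⁻¹⁰ N

On-axis field of dipole 1 at distance r: E = 2kp₁/r³. Force on dipole 2 is F = p₂·dE/dr (gradient along axis).
dE/dr = −6kp₁/r⁴, so |F| = 6kp₁p₂/r⁴ (attractive for aligned moments).
F = 6(8.99×10⁹)(8.87×10⁻¹¹)(4.46×10⁻¹²)/(0.448)⁴ = 5.297×10⁻¹⁰ N.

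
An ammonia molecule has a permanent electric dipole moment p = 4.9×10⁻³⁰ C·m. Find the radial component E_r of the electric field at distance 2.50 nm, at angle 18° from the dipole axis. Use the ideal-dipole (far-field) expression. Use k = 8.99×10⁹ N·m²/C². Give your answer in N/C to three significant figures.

E_r ≈ 5.36×10⁶ N/C

For a dipole, E_r = (2kp cosθ)/r³.
kp/r³ = (8.99×10⁹)(4.90×10⁻³⁰)/(2.50×10⁻⁹)³ = 2.819×10⁶ N/C.
E_r = 2·2.819×10⁶·cos18° = 5.363×10⁶ N/C.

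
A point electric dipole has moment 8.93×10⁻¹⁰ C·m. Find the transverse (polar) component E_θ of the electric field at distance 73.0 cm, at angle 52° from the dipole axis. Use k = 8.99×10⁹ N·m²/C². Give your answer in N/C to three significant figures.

E_θ ≈ 16.3 N/C

For a dipole, E_θ = (kp sinθ)/r³.
kp/r³ = (8.99×10⁹)(8.93×10⁻¹⁰)/(0.730)³ = 20.64 N/C.
E_θ = 20.64·sin52° = 16.26 N/C.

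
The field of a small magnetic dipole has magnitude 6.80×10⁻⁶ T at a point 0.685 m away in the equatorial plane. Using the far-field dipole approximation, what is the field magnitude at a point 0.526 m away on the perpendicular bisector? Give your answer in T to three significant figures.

B ≈ 1.50×10⁻⁵ T

Dipole fields scale as 1/r³ in the far field; the geometry is the same at both points.
B₂ = B₁ · (r₁/r₂)³ = 6.80×10⁻⁶ · (0.685/0.526)³.
(r₁/r₂)³ = (1.302)³ = 2.209.
B₂ ≈ 1.502×10⁻⁵ T.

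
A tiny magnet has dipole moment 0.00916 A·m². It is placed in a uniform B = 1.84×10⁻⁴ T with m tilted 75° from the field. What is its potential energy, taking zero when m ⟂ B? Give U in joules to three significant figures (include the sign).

U ≈ -4.36×10⁻⁷ J

U = −m·B = −mB cosθ.
U = −(0.00916)(1.84×10⁻⁴)·cos75° = -4.362×10⁻⁷ J.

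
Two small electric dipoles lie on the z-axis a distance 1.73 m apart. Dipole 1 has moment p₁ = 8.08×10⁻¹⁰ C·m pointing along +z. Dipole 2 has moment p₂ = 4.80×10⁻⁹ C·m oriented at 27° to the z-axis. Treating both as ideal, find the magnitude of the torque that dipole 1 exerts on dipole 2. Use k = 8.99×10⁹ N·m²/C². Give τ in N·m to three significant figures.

The second dipole sits on the axis of the first, so the field there is axial: E₁ = 2kp₁/r³ along +z.
E₁ = 2(8.99×10⁹)(8.08×10⁻¹⁰)/(1.73)³ = 2.806 N/C.
Torque on the second dipole: τ = p₂ E₁ sinθ.
τ = (4.80×10⁻⁹)(2.806)·sin27° = 6.114×10⁻⁹ N·m.

τ ≈ 6.11×10⁻⁹ N·m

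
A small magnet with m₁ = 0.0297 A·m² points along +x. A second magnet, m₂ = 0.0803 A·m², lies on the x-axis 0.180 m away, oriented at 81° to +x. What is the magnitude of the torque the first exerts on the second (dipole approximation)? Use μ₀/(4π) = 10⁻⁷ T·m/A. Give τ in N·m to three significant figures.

τ ≈ 8.08×10⁻⁸ N·m

Dipole B is on the axis of dipole A, so B₁ there is axial: B₁ = (μ₀/4π)·2m₁/r³ along +x.
B₁ = 2(10⁻⁷)(0.0297)/(0.180)³ = 1.019×10⁻⁶ T.
τ = m₂ B₁ sinθ.
τ = (0.0803)(1.019×10⁻⁶)·sin81° = 8.078×10⁻⁸ N·m.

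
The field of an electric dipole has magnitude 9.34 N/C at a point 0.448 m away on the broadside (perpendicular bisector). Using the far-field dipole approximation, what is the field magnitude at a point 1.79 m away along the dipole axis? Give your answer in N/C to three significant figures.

E ≈ 0.293 N/C

Dipole fields scale as 1/r³ in the far field.
The axial field is twice the equatorial field at the same r, so the geometry factor is 2/1.
E₂ = E₁ · (2/1) · (r₁/r₂)³ = 9.34 · 2 · (0.448/1.79)³.
(r₁/r₂)³ = (0.2503)³ = 0.01568.
E₂ ≈ 0.2929 N/C.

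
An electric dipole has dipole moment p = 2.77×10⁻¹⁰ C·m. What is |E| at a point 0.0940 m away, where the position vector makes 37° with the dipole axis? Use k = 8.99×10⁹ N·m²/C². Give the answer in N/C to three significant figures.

At angle θ the dipole field magnitude is E = (kp/r³)·√(1 + 3cos²θ).
kp/r³ = (8.99×10⁹)(2.77×10⁻¹⁰) / (0.0940)³ = 2998 N/C.
√(1 + 3cos²37°) = √(1 + 3·0.6378) = √2.9135 ≈ 1.7069.
E ≈ 2998 × 1.707 = 5118 N/C.

E ≈ 5120 N/C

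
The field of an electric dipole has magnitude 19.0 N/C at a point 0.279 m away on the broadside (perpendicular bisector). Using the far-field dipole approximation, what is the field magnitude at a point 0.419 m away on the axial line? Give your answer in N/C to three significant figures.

E ≈ 11.2 N/C

Dipole fields scale as 1/r³ in the far field.
The axial field is twice the equatorial field at the same r, so the geometry factor is 2/1.
E₂ = E₁ · (2/1) · (r₁/r₂)³ = 19.0 · 2 · (0.279/0.419)³.
(r₁/r₂)³ = (0.6659)³ = 0.2952.
E₂ ≈ 11.22 N/C.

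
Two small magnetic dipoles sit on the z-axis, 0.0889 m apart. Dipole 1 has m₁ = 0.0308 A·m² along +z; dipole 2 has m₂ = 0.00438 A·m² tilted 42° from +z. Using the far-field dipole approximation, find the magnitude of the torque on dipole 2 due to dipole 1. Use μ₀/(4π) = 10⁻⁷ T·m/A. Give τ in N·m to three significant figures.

Dipole B is on the axis of dipole A, so B₁ there is axial: B₁ = (μ₀/4π)·2m₁/r³ along +z.
B₁ = 2(10⁻⁷)(0.0308)/(0.0889)³ = 8.767×10⁻⁶ T.
τ = m₂ B₁ sinθ.
τ = (0.00438)(8.767×10⁻⁶)·sin42° = 2.570×10⁻⁸ N·m.

τ ≈ 2.57×10⁻⁸ N·m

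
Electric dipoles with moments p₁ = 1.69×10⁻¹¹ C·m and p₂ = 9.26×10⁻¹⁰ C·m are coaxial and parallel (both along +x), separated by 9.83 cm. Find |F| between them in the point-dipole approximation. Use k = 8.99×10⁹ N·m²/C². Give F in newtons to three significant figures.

F ≈ 9.04×10⁻⁶ N

On-axis field of dipole 1 at distance r: E = 2kp₁/r³. Force on dipole 2 is F = p₂·dE/dr (gradient along axis).
dE/dr = −6kp₁/r⁴, so |F| = 6kp₁p₂/r⁴ (attractive for aligned moments).
F = 6(8.99×10⁹)(1.69×10⁻¹¹)(9.26×10⁻¹⁰)/(0.0983)⁴ = 9.041×10⁻⁶ N.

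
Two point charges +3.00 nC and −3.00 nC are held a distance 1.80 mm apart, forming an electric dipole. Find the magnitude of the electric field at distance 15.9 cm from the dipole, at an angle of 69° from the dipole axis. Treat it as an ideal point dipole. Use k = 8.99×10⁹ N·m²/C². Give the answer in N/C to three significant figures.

Dipole moment p = qd = (3.00×10⁻⁹ C)(0.00180 m) = 5.40×10⁻¹² C·m.
At angle θ the dipole field magnitude is E = (kp/r³)·√(1 + 3cos²θ).
kp/r³ = (8.99×10⁹)(5.40×10⁻¹²) / (0.159)³ = 12.08 N/C.
√(1 + 3cos²69°) = √(1 + 3·0.1284) = √1.3853 ≈ 1.1770.
E ≈ 12.08 × 1.177 = 14.21 N/C.

E ≈ 14.2 N/C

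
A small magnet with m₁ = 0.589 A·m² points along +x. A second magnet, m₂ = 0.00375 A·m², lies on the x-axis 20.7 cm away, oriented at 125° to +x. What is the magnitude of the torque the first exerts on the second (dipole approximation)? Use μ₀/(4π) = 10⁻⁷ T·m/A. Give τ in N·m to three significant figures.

τ ≈ 4.08×10⁻⁸ N·m

Dipole B is on the axis of dipole A, so B₁ there is axial: B₁ = (μ₀/4π)·2m₁/r³ along +x.
B₁ = 2(10⁻⁷)(0.589)/(0.207)³ = 1.328×10⁻⁵ T.
τ = m₂ B₁ sinθ.
τ = (0.00375)(1.328×10⁻⁵)·sin125° = 4.080×10⁻⁸ N·m.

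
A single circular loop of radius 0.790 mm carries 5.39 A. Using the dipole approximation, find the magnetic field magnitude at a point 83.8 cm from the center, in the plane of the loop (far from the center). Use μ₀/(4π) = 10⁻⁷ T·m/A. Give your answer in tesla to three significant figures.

B ≈ 1.80×10⁻¹² T

Magnetic moment m = IA = Iπa² = (5.39)·π·(7.90×10⁻⁴)² = 1.057×10⁻⁵ A·m².
In the equatorial plane B = (μ₀/4π)·m/r³ (half the axial value).
B = (10⁻⁷)·(1.057×10⁻⁵) / (0.838)³ = 1.796×10⁻¹² T.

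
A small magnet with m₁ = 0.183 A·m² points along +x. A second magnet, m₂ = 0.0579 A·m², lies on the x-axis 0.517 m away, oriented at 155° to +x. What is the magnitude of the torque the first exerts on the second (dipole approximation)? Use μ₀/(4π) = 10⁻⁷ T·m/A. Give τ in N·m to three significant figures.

τ ≈ 6.48×10⁻⁹ N·m

Dipole B is on the axis of dipole A, so B₁ there is axial: B₁ = (μ₀/4π)·2m₁/r³ along +x.
B₁ = 2(10⁻⁷)(0.183)/(0.517)³ = 2.649×10⁻⁷ T.
τ = m₂ B₁ sinθ.
τ = (0.0579)(2.649×10⁻⁷)·sin155° = 6.481×10⁻⁹ N·m.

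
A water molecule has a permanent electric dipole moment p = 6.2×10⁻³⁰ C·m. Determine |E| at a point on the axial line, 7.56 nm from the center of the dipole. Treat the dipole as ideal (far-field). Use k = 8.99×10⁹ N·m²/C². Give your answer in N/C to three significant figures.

On the dipole axis E = 2kp/r³.
E = 2·(8.99×10⁹)(6.20×10⁻³⁰) / (7.56×10⁻⁹)³ = 2.580×10⁵ N/C.

E ≈ 2.58×10⁵ N/C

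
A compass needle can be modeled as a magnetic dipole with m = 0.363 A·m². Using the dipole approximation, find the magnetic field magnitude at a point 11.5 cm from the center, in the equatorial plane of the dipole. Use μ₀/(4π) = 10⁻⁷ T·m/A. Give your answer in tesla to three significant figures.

B ≈ 2.39×10⁻⁵ T

In the equatorial plane B = (μ₀/4π)·m/r³ (half the axial value).
B = (10⁻⁷)·(0.363) / (0.115)³ = 2.387×10⁻⁵ T.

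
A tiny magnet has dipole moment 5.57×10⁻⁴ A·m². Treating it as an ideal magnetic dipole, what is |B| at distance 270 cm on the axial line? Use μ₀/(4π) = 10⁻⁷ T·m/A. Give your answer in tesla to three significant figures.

B ≈ 5.66×10⁻¹² T

On axis B = (μ₀/4π)·2m/r³.
B = 2·(10⁻⁷)·(5.57×10⁻⁴) / (2.70)³ = 5.660×10⁻¹² T.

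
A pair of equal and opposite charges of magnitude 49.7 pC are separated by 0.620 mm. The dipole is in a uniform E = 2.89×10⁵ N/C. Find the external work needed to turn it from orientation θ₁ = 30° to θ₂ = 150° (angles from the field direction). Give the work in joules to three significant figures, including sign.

W ≈ 1.54×10⁻⁸ J

Dipole moment p = qd = (4.97×10⁻¹¹ C)(6.20×10⁻⁴ m) = 3.081×10⁻¹⁴ C·m.
W_ext = ΔU = U(θ₂) − U(θ₁) = −pE cosθ₂ − (−pE cosθ₁) = pE(cosθ₁ − cosθ₂).
W = (3.081×10⁻¹⁴)(2.89×10⁵)·(cos30° − cos150°) = (8.904×10⁻⁹)·(+1.7321) = 1.542×10⁻⁸ J.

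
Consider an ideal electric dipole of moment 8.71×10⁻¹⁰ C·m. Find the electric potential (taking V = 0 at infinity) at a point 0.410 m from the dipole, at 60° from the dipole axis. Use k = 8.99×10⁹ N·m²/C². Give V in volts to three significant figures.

The dipole potential is V = kp cosθ / r².
V = (8.99×10⁹)(8.71×10⁻¹⁰)·cos60° / (0.410)² = 23.29 V.

V ≈ 23.3 V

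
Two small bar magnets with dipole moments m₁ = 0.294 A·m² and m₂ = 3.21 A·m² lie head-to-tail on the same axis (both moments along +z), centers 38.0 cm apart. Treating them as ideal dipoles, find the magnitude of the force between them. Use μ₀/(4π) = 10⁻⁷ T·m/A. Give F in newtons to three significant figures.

F ≈ 2.72×10⁻⁵ N

On-axis B of dipole 1: B = (μ₀/4π)·2m₁/r³. Force on dipole 2: F = m₂·dB/dr.
dB/dr = −(μ₀/4π)·6m₁/r⁴, so |F| = (μ₀/4π)·6m₁m₂/r⁴.
F = 6(10⁻⁷)(0.294)(3.21)/(0.380)⁴ = 2.716×10⁻⁵ N.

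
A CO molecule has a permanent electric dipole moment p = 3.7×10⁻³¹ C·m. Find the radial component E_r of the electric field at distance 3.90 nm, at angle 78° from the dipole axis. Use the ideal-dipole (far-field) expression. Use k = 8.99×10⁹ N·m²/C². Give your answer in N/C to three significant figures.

For a dipole, E_r = (2kp cosθ)/r³.
kp/r³ = (8.99×10⁹)(3.70×10⁻³¹)/(3.90×10⁻⁹)³ = 5.607×10⁴ N/C.
E_r = 2·5.607×10⁴·cos78° = 2.332×10⁴ N/C.

E_r ≈ 2.33×10⁴ N/C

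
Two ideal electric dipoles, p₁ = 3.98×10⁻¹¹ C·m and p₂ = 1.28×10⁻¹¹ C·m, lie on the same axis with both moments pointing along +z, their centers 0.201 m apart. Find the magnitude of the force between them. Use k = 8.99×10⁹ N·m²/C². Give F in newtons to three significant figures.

F ≈ 1.68×10⁻⁸ N

On-axis field of dipole 1 at distance r: E = 2kp₁/r³. Force on dipole 2 is F = p₂·dE/dr (gradient along axis).
dE/dr = −6kp₁/r⁴, so |F| = 6kp₁p₂/r⁴ (attractive for aligned moments).
F = 6(8.99×10⁹)(3.98×10⁻¹¹)(1.28×10⁻¹¹)/(0.201)⁴ = 1.684×10⁻⁸ N.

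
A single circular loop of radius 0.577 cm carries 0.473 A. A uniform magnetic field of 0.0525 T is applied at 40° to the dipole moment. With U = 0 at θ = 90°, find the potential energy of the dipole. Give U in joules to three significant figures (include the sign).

Magnetic moment m = IA = Iπa² = (0.473)·π·(0.00577)² = 4.947×10⁻⁵ A·m².
U = −m·B = −mB cosθ.
U = −(4.947×10⁻⁵)(0.0525)·cos40° = -1.990×10⁻⁶ J.

U ≈ -1.99×10⁻⁶ J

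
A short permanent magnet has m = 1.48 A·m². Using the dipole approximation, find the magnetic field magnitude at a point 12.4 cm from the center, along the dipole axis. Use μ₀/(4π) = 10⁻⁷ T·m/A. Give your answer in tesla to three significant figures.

On axis B = (μ₀/4π)·2m/r³.
B = 2·(10⁻⁷)·(1.48) / (0.124)³ = 1.552×10⁻⁴ T.

B ≈ 1.55×10⁻⁴ T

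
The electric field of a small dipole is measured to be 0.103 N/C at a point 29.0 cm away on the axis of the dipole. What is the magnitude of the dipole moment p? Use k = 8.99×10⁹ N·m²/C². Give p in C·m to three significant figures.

p ≈ 1.40×10⁻¹³ C·m

On axis E = 2kp/r³, so p = Er³/(2k).
p = (0.103)·(0.290)³ / (2·8.99×10⁹) = 1.397×10⁻¹³ C·m.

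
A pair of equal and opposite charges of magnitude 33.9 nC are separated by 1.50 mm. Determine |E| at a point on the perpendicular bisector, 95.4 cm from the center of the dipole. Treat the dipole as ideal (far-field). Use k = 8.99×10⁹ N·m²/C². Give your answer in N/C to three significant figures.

Dipole moment p = qd = (3.39×10⁻⁸ C)(0.00150 m) = 5.085×10⁻¹¹ C·m.
On the perpendicular bisector E = kp/r³ (half the axial value at the same distance).
E = (8.99×10⁹)(5.085×10⁻¹¹) / (0.954)³ = 0.5265 N/C.

E ≈ 0.527 N/C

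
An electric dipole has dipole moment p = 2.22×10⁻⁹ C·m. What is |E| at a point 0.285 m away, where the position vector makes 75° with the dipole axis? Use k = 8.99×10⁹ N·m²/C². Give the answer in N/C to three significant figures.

At angle θ the dipole field magnitude is E = (kp/r³)·√(1 + 3cos²θ).
kp/r³ = (8.99×10⁹)(2.22×10⁻⁹) / (0.285)³ = 862.1 N/C.
√(1 + 3cos²75°) = √(1 + 3·0.0670) = √1.2010 ≈ 1.0959.
E ≈ 862.1 × 1.096 = 944.8 N/C.

E ≈ 945 N/C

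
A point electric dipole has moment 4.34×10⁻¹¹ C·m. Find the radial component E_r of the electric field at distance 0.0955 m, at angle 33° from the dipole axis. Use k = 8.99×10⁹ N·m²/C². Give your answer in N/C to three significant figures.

E_r ≈ 751 N/C

For a dipole, E_r = (2kp cosθ)/r³.
kp/r³ = (8.99×10⁹)(4.34×10⁻¹¹)/(0.0955)³ = 448.0 N/C.
E_r = 2·448.0·cos33° = 751.4 N/C.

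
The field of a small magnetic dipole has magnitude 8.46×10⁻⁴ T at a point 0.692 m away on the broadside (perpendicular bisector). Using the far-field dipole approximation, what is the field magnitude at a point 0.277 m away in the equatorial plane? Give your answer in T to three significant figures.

Dipole fields scale as 1/r³ in the far field; the geometry is the same at both points.
B₂ = B₁ · (r₁/r₂)³ = 8.46×10⁻⁴ · (0.692/0.277)³.
(r₁/r₂)³ = (2.498)³ = 15.59.
B₂ ≈ 0.01319 T.

B ≈ 0.0132 T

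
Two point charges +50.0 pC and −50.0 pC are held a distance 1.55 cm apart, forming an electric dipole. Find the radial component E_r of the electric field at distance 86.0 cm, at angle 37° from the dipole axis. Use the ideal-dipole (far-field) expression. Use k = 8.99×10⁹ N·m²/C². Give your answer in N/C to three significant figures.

Dipole moment p = qd = (5.00×10⁻¹¹ C)(0.0155 m) = 7.75×10⁻¹³ C·m.
For a dipole, E_r = (2kp cosθ)/r³.
kp/r³ = (8.99×10⁹)(7.75×10⁻¹³)/(0.860)³ = 0.01095 N/C.
E_r = 2·0.01095·cos37° = 0.01750 N/C.

E_r ≈ 0.0175 N/C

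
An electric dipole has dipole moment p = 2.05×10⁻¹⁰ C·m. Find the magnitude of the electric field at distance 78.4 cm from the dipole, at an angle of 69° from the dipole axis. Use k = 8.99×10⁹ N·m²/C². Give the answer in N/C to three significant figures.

E ≈ 4.50 N/C

At angle θ the dipole field magnitude is E = (kp/r³)·√(1 + 3cos²θ).
kp/r³ = (8.99×10⁹)(2.05×10⁻¹⁰) / (0.784)³ = 3.824 N/C.
√(1 + 3cos²69°) = √(1 + 3·0.1284) = √1.3853 ≈ 1.1770.
E ≈ 3.824 × 1.177 = 4.501 N/C.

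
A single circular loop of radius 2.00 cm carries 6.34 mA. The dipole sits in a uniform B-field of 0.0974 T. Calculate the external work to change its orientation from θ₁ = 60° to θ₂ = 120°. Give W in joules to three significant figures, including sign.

W ≈ 7.76×10⁻⁷ J

Magnetic moment m = IA = Iπa² = (0.00634)·π·(0.0200)² = 7.967×10⁻⁶ A·m².
W_ext = ΔU = −mB cosθ₂ + mB cosθ₁ = mB(cosθ₁ − cosθ₂).
W = (7.967×10⁻⁶)(0.0974)·(cos60° − cos120°) = (7.760×10⁻⁷)·(+1.0000) = 7.760×10⁻⁷ J.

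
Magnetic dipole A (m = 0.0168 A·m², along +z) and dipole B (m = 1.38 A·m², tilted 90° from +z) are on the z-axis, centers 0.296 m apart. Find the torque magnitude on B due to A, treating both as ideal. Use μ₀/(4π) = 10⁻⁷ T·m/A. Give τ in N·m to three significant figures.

τ ≈ 1.79×10⁻⁷ N·m

Dipole B is on the axis of dipole A, so B₁ there is axial: B₁ = (μ₀/4π)·2m₁/r³ along +z.
B₁ = 2(10⁻⁷)(0.0168)/(0.296)³ = 1.296×10⁻⁷ T.
τ = m₂ B₁ sinθ.
τ = (1.38)(1.296×10⁻⁷)·sin90° = 1.788×10⁻⁷ N·m.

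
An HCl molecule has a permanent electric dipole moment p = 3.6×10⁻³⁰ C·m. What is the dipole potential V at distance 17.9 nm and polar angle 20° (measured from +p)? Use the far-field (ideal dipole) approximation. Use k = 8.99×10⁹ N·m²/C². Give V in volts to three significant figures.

The dipole potential is V = kp cosθ / r².
V = (8.99×10⁹)(3.60×10⁻³⁰)·cos20° / (1.79×10⁻⁸)² = 9.492×10⁻⁵ V.

V ≈ 9.49×10⁻⁵ V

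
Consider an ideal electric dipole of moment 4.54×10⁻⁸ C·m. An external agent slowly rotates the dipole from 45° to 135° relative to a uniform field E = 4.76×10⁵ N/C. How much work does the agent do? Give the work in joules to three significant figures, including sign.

W ≈ 0.0306 J

W_ext = ΔU = U(θ₂) − U(θ₁) = −pE cosθ₂ − (−pE cosθ₁) = pE(cosθ₁ − cosθ₂).
W = (4.54×10⁻⁸)(4.76×10⁵)·(cos45° − cos135°) = (0.02161)·(+1.4142) = 0.03056 J.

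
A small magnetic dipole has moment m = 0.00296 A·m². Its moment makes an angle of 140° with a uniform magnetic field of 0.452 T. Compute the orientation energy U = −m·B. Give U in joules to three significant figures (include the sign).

U ≈ 0.00102 J

U = −m·B = −mB cosθ.
U = −(0.00296)(0.452)·cos140° = 0.001025 J.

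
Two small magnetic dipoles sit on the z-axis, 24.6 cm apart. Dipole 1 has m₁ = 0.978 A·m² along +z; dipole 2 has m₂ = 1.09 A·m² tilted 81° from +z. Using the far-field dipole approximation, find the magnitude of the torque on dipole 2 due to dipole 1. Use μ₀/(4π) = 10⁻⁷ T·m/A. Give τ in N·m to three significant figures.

τ ≈ 1.41×10⁻⁵ N·m

Dipole B is on the axis of dipole A, so B₁ there is axial: B₁ = (μ₀/4π)·2m₁/r³ along +z.
B₁ = 2(10⁻⁷)(0.978)/(0.246)³ = 1.314×10⁻⁵ T.
τ = m₂ B₁ sinθ.
τ = (1.09)(1.314×10⁻⁵)·sin81° = 1.415×10⁻⁵ N·m.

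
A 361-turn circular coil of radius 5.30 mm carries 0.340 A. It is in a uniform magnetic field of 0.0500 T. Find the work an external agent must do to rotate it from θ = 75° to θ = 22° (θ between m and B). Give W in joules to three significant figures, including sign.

W ≈ -3.62×10⁻⁴ J

m = NIA = NIπa² = 361·(0.340)·π·(0.00530)² = 0.01083 A·m².
W_ext = ΔU = −mB cosθ₂ + mB cosθ₁ = mB(cosθ₁ − cosθ₂).
W = (0.01083)(0.0500)·(cos75° − cos22°) = (5.415×10⁻⁴)·(-0.6684) = -3.619×10⁻⁴ J.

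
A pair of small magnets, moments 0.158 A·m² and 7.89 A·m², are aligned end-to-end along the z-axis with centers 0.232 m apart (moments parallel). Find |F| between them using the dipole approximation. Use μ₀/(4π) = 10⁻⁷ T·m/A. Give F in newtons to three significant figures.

F ≈ 2.58×10⁻⁴ N

On-axis B of dipole 1: B = (μ₀/4π)·2m₁/r³. Force on dipole 2: F = m₂·dB/dr.
dB/dr = −(μ₀/4π)·6m₁/r⁴, so |F| = (μ₀/4π)·6m₁m₂/r⁴.
F = 6(10⁻⁷)(0.158)(7.89)/(0.232)⁴ = 2.582×10⁻⁴ N.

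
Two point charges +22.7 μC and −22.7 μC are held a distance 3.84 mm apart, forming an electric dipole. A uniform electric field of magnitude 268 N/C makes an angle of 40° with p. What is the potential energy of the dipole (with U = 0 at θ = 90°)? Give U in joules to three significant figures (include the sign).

Dipole moment p = qd = (2.27×10⁻⁵ C)(0.00384 m) = 8.717×10⁻⁸ C·m.
U = −p·E = −pE cosθ.
U = −(8.717×10⁻⁸)(268)·cos40° = -1.790×10⁻⁵ J.

U ≈ -1.79×10⁻⁵ J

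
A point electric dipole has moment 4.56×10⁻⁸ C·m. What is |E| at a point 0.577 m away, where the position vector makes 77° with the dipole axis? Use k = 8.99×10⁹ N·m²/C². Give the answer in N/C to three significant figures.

At angle θ the dipole field magnitude is E = (kp/r³)·√(1 + 3cos²θ).
kp/r³ = (8.99×10⁹)(4.56×10⁻⁸) / (0.577)³ = 2134 N/C.
√(1 + 3cos²77°) = √(1 + 3·0.0506) = √1.1518 ≈ 1.0732.
E ≈ 2134 × 1.073 = 2290 N/C.

E ≈ 2290 N/C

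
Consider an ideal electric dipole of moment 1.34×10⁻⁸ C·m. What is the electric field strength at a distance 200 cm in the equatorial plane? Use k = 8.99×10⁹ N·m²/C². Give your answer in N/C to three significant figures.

On the perpendicular bisector E = kp/r³ (half the axial value at the same distance).
E = (8.99×10⁹)(1.34×10⁻⁸) / (2.00)³ = 15.06 N/C.

E ≈ 15.1 N/C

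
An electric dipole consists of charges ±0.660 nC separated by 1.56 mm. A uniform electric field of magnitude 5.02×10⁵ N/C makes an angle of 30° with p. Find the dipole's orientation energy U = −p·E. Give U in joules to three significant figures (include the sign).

Dipole moment p = qd = (6.60×10⁻¹⁰ C)(0.00156 m) = 1.03×10⁻¹² C·m.
U = −p·E = −pE cosθ.
U = −(1.03×10⁻¹²)(5.02×10⁵)·cos30° = -4.478×10⁻⁷ J.

U ≈ -4.48×10⁻⁷ J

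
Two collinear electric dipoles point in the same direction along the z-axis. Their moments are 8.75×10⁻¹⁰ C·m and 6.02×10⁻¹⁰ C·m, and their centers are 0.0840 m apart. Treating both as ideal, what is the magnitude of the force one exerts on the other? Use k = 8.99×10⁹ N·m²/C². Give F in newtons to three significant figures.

F ≈ 5.71×10⁻⁴ N

On-axis field of dipole 1 at distance r: E = 2kp₁/r³. Force on dipole 2 is F = p₂·dE/dr (gradient along axis).
dE/dr = −6kp₁/r⁴, so |F| = 6kp₁p₂/r⁴ (attractive for aligned moments).
F = 6(8.99×10⁹)(8.75×10⁻¹⁰)(6.02×10⁻¹⁰)/(0.0840)⁴ = 5.707×10⁻⁴ N.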